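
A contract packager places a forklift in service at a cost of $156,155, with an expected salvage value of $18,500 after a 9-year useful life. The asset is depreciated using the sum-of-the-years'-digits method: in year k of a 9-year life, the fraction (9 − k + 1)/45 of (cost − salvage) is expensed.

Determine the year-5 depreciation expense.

$15,295

Depreciable base = $156,155 − $18,500 = $137,655.
Sum of the years' digits = 9+8+7+6+5+4+3+2+1 = 45.
Year 1: $137,655 × 9/45 = $27,531. Book value $128,624.
Year 2: $137,655 × 8/45 = $24,472. Book value $104,152.
Year 3: $137,655 × 7/45 = $21,413. Book value $82,739.
Year 4: $137,655 × 6/45 = $18,354. Book value $64,385.
Year 5: $137,655 × 5/45 = $15,295. Book value $49,090.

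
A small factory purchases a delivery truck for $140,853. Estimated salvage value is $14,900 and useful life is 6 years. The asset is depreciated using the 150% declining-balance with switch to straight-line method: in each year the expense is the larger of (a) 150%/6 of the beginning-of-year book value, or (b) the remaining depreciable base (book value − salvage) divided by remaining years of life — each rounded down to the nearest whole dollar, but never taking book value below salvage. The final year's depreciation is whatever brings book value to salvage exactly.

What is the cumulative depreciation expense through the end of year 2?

$61,623

Depreciable base = $140,853 − $14,900 = $125,953.
Year 1: DB = ⌊$140,853 × 150%/6⌋ = $35,213; SL = ⌊$125,953/6⌋ = $20,992 → take DB $35,213. Book value $105,640.
Year 2: DB = ⌊$105,640 × 150%/6⌋ = $26,410; SL = ⌊$90,740/5⌋ = $18,148 → take DB $26,410. Book value $79,230.
Accumulated through year 2 = $140,853 − $79,230 = $61,623.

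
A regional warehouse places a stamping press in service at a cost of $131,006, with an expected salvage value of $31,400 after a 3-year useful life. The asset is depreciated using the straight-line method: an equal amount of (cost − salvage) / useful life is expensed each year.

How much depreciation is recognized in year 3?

Depreciable base = $131,006 − $31,400 = $99,606.
Annual expense = $99,606 / 3 = $33,202.

$33,202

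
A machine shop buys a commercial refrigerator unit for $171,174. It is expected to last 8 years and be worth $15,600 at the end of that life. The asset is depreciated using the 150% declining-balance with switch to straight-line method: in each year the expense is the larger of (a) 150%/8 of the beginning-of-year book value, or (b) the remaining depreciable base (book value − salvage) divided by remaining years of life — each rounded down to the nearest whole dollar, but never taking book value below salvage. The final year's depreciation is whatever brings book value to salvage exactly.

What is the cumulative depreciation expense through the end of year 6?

$126,074

Depreciable base = $171,174 − $15,600 = $155,574.
Year 1: DB = ⌊$171,174 × 150%/8⌋ = $32,095; SL = ⌊$155,574/8⌋ = $19,446 → take DB $32,095. Book value $139,079.
Year 2: DB = ⌊$139,079 × 150%/8⌋ = $26,077; SL = ⌊$123,479/7⌋ = $17,639 → take DB $26,077. Book value $113,002.
Year 3: DB = ⌊$113,002 × 150%/8⌋ = $21,187; SL = ⌊$97,402/6⌋ = $16,233 → take DB $21,187. Book value $91,815.
Year 4: DB = ⌊$91,815 × 150%/8⌋ = $17,215; SL = ⌊$76,215/5⌋ = $15,243 → take DB $17,215. Book value $74,600.
Year 5: DB = ⌊$74,600 × 150%/8⌋ = $13,987; SL = ⌊$59,000/4⌋ = $14,750 → take SL $14,750. Book value $59,850.
Year 6: DB = ⌊$59,850 × 150%/8⌋ = $11,221; SL = ⌊$44,250/3⌋ = $14,750 → take SL $14,750. Book value $45,100.
Accumulated through year 6 = $171,174 − $45,100 = $126,074.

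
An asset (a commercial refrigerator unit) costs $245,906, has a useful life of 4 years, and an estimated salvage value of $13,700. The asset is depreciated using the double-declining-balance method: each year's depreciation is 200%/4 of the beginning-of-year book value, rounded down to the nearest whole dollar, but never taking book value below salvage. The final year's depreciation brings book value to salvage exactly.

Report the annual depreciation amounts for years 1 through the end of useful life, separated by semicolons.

$122,953; $61,476; $30,738; $17,039

Depreciable base = $245,906 − $13,700 = $232,206.
Year 1: ⌊$245,906 × 200%/4⌋ = $122,953. Book value $122,953.
Year 2: ⌊$122,953 × 200%/4⌋ = $61,476. Book value $61,477.
Year 3: ⌊$61,477 × 200%/4⌋ = $30,738. Book value $30,739.
Year 4 (final): $30,739 − $13,700 = $17,039. Book value $13,700.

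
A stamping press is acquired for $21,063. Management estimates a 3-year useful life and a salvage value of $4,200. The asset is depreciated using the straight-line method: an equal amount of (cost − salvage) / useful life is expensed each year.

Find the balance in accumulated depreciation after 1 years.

$5,621

Depreciable base = $21,063 − $4,200 = $16,863.
Annual expense = $16,863 / 3 = $5,621.
End of year 1: book value $15,442.
Accumulated through year 1 = $21,063 − $15,442 = $5,621.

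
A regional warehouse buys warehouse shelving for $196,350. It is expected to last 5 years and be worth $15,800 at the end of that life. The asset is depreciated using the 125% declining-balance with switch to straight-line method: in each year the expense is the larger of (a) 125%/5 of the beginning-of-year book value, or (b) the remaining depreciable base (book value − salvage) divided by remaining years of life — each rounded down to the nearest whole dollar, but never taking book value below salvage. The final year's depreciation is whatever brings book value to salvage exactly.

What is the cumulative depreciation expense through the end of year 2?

Depreciable base = $196,350 − $15,800 = $180,550.
Year 1: DB = ⌊$196,350 × 125%/5⌋ = $49,087; SL = ⌊$180,550/5⌋ = $36,110 → take DB $49,087. Book value $147,263.
Year 2: DB = ⌊$147,263 × 125%/5⌋ = $36,815; SL = ⌊$131,463/4⌋ = $32,865 → take DB $36,815. Book value $110,448.
Accumulated through year 2 = $196,350 − $110,448 = $85,902.

$85,902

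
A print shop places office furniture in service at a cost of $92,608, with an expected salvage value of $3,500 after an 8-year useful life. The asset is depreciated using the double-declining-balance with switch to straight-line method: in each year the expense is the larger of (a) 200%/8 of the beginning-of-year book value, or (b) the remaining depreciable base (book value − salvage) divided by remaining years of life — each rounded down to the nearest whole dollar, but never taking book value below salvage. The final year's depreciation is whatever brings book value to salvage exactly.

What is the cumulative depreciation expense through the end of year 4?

Depreciable base = $92,608 − $3,500 = $89,108.
Year 1: DB = ⌊$92,608 × 200%/8⌋ = $23,152; SL = ⌊$89,108/8⌋ = $11,138 → take DB $23,152. Book value $69,456.
Year 2: DB = ⌊$69,456 × 200%/8⌋ = $17,364; SL = ⌊$65,956/7⌋ = $9,422 → take DB $17,364. Book value $52,092.
Year 3: DB = ⌊$52,092 × 200%/8⌋ = $13,023; SL = ⌊$48,592/6⌋ = $8,098 → take DB $13,023. Book value $39,069.
Year 4: DB = ⌊$39,069 × 200%/8⌋ = $9,767; SL = ⌊$35,569/5⌋ = $7,113 → take DB $9,767. Book value $29,302.
Accumulated through year 4 = $92,608 − $29,302 = $63,306.

$63,306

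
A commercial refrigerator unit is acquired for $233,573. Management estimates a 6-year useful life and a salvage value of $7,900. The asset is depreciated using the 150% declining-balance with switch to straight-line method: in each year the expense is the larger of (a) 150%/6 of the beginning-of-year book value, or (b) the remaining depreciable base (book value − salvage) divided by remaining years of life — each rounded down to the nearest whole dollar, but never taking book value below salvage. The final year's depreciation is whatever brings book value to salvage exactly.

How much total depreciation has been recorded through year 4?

$165,247

Depreciable base = $233,573 − $7,900 = $225,673.
Year 1: DB = ⌊$233,573 × 150%/6⌋ = $58,393; SL = ⌊$225,673/6⌋ = $37,612 → take DB $58,393. Book value $175,180.
Year 2: DB = ⌊$175,180 × 150%/6⌋ = $43,795; SL = ⌊$167,280/5⌋ = $33,456 → take DB $43,795. Book value $131,385.
Year 3: DB = ⌊$131,385 × 150%/6⌋ = $32,846; SL = ⌊$123,485/4⌋ = $30,871 → take DB $32,846. Book value $98,539.
Year 4: DB = ⌊$98,539 × 150%/6⌋ = $24,634; SL = ⌊$90,639/3⌋ = $30,213 → take SL $30,213. Book value $68,326.
Accumulated through year 4 = $233,573 − $68,326 = $165,247.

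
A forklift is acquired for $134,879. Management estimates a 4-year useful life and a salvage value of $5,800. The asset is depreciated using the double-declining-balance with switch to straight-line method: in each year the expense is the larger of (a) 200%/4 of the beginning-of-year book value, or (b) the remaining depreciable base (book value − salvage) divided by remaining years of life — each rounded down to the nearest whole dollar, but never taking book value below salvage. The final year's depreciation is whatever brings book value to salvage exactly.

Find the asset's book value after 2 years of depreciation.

$33,720

Depreciable base = $134,879 − $5,800 = $129,079.
Year 1: DB = ⌊$134,879 × 200%/4⌋ = $67,439; SL = ⌊$129,079/4⌋ = $32,269 → take DB $67,439. Book value $67,440.
Year 2: DB = ⌊$67,440 × 200%/4⌋ = $33,720; SL = ⌊$61,640/3⌋ = $20,546 → take DB $33,720. Book value $33,720.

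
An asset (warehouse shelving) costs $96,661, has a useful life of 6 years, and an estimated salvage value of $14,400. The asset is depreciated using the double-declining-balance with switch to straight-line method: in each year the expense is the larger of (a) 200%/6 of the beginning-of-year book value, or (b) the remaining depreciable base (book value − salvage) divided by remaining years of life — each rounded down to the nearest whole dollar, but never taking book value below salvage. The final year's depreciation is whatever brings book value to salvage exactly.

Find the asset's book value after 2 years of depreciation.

$42,961

Depreciable base = $96,661 − $14,400 = $82,261.
Year 1: DB = ⌊$96,661 × 200%/6⌋ = $32,220; SL = ⌊$82,261/6⌋ = $13,710 → take DB $32,220. Book value $64,441.
Year 2: DB = ⌊$64,441 × 200%/6⌋ = $21,480; SL = ⌊$50,041/5⌋ = $10,008 → take DB $21,480. Book value $42,961.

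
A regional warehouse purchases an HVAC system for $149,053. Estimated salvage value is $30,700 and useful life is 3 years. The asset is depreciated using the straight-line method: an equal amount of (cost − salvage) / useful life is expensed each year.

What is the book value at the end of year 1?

$109,602

Depreciable base = $149,053 − $30,700 = $118,353.
Annual expense = $118,353 / 3 = $39,451.
End of year 1: book value $109,602.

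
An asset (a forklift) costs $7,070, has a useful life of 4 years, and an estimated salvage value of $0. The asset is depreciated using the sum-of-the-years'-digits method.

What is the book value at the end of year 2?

Depreciable base = $7,070 − $0 = $7,070.
Sum of the years' digits = 4+3+2+1 = 10.
Year 1: $7,070 × 4/10 = $2,828. Book value $4,242.
Year 2: $7,070 × 3/10 = $2,121. Book value $2,121.

$2,121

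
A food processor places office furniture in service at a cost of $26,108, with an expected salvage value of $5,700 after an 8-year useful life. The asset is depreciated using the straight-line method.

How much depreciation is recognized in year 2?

Depreciable base = $26,108 − $5,700 = $20,408.
Annual expense = $20,408 / 8 = $2,551.

$2,551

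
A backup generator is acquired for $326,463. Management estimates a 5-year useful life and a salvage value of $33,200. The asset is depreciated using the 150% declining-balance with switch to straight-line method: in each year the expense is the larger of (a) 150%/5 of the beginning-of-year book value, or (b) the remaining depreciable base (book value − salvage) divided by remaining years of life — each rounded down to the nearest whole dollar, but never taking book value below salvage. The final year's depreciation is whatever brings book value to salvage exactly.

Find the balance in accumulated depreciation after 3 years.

Depreciable base = $326,463 − $33,200 = $293,263.
Year 1: DB = ⌊$326,463 × 150%/5⌋ = $97,938; SL = ⌊$293,263/5⌋ = $58,652 → take DB $97,938. Book value $228,525.
Year 2: DB = ⌊$228,525 × 150%/5⌋ = $68,557; SL = ⌊$195,325/4⌋ = $48,831 → take DB $68,557. Book value $159,968.
Year 3: DB = ⌊$159,968 × 150%/5⌋ = $47,990; SL = ⌊$126,768/3⌋ = $42,256 → take DB $47,990. Book value $111,978.
Accumulated through year 3 = $326,463 − $111,978 = $214,485.

$214,485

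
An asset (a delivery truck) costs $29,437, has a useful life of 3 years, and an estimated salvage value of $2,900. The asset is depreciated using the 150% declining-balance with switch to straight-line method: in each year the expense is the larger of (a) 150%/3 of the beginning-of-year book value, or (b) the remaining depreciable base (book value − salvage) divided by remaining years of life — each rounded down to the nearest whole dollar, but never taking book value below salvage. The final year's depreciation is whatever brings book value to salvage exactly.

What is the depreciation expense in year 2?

Depreciable base = $29,437 − $2,900 = $26,537.
Year 1: DB = ⌊$29,437 × 150%/3⌋ = $14,718; SL = ⌊$26,537/3⌋ = $8,845 → take DB $14,718. Book value $14,719.
Year 2: DB = ⌊$14,719 × 150%/3⌋ = $7,359; SL = ⌊$11,819/2⌋ = $5,909 → take DB $7,359. Book value $7,360.

$7,359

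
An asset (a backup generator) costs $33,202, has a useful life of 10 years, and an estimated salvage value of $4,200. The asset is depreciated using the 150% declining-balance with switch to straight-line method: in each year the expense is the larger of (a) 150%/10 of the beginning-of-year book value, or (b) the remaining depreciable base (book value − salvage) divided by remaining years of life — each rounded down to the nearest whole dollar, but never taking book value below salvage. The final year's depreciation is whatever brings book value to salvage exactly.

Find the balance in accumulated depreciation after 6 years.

Depreciable base = $33,202 − $4,200 = $29,002.
Year 1: DB = ⌊$33,202 × 150%/10⌋ = $4,980; SL = ⌊$29,002/10⌋ = $2,900 → take DB $4,980. Book value $28,222.
Year 2: DB = ⌊$28,222 × 150%/10⌋ = $4,233; SL = ⌊$24,022/9⌋ = $2,669 → take DB $4,233. Book value $23,989.
Year 3: DB = ⌊$23,989 × 150%/10⌋ = $3,598; SL = ⌊$19,789/8⌋ = $2,473 → take DB $3,598. Book value $20,391.
Year 4: DB = ⌊$20,391 × 150%/10⌋ = $3,058; SL = ⌊$16,191/7⌋ = $2,313 → take DB $3,058. Book value $17,333.
Year 5: DB = ⌊$17,333 × 150%/10⌋ = $2,599; SL = ⌊$13,133/6⌋ = $2,188 → take DB $2,599. Book value $14,734.
Year 6: DB = ⌊$14,734 × 150%/10⌋ = $2,210; SL = ⌊$10,534/5⌋ = $2,106 → take DB $2,210. Book value $12,524.
Accumulated through year 6 = $33,202 − $12,524 = $20,678.

$20,678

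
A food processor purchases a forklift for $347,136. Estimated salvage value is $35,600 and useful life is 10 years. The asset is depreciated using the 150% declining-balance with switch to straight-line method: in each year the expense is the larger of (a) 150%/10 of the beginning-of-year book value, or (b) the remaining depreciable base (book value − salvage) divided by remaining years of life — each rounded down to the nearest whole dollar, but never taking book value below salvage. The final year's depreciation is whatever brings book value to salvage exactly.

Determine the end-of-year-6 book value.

$130,343

Depreciable base = $347,136 − $35,600 = $311,536.
Year 1: DB = ⌊$347,136 × 150%/10⌋ = $52,070; SL = ⌊$311,536/10⌋ = $31,153 → take DB $52,070. Book value $295,066.
Year 2: DB = ⌊$295,066 × 150%/10⌋ = $44,259; SL = ⌊$259,466/9⌋ = $28,829 → take DB $44,259. Book value $250,807.
Year 3: DB = ⌊$250,807 × 150%/10⌋ = $37,621; SL = ⌊$215,207/8⌋ = $26,900 → take DB $37,621. Book value $213,186.
Year 4: DB = ⌊$213,186 × 150%/10⌋ = $31,977; SL = ⌊$177,586/7⌋ = $25,369 → take DB $31,977. Book value $181,209.
Year 5: DB = ⌊$181,209 × 150%/10⌋ = $27,181; SL = ⌊$145,609/6⌋ = $24,268 → take DB $27,181. Book value $154,028.
Year 6: DB = ⌊$154,028 × 150%/10⌋ = $23,104; SL = ⌊$118,428/5⌋ = $23,685 → take SL $23,685. Book value $130,343.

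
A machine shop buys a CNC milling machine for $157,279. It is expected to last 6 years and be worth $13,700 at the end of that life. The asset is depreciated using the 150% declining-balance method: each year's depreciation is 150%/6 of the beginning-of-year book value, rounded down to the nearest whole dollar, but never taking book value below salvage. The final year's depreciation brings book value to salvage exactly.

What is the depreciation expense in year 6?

$23,624

Depreciable base = $157,279 − $13,700 = $143,579.
Year 1: ⌊$157,279 × 150%/6⌋ = $39,319. Book value $117,960.
Year 2: ⌊$117,960 × 150%/6⌋ = $29,490. Book value $88,470.
Year 3: ⌊$88,470 × 150%/6⌋ = $22,117. Book value $66,353.
Year 4: ⌊$66,353 × 150%/6⌋ = $16,588. Book value $49,765.
Year 5: ⌊$49,765 × 150%/6⌋ = $12,441. Book value $37,324.
Year 6 (final): $37,324 − $13,700 = $23,624. Book value $13,700.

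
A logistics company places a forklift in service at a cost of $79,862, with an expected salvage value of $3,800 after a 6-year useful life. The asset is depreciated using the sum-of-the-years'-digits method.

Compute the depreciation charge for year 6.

$3,622

Depreciable base = $79,862 − $3,800 = $76,062.
Sum of the years' digits = 6+5+4+3+2+1 = 21.
Year 1: $76,062 × 6/21 = $21,732. Book value $58,130.
Year 2: $76,062 × 5/21 = $18,110. Book value $40,020.
Year 3: $76,062 × 4/21 = $14,488. Book value $25,532.
Year 4: $76,062 × 3/21 = $10,866. Book value $14,666.
Year 5: $76,062 × 2/21 = $7,244. Book value $7,422.
Year 6: $76,062 × 1/21 = $3,622. Book value $3,800.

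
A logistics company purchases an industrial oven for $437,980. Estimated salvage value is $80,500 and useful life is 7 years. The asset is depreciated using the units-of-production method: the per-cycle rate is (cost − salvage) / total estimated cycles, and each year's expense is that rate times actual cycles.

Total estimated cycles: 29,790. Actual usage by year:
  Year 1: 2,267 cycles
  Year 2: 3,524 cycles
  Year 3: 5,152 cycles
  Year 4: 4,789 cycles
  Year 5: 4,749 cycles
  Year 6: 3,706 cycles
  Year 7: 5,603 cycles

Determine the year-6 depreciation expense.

Depreciable base = $437,980 − $80,500 = $357,480.
Rate = $357,480 / 29,790 cycles = $12 per cycle.
Year 1: 2,267 × $12 = $27,204. Book value $410,776.
Year 2: 3,524 × $12 = $42,288. Book value $368,488.
Year 3: 5,152 × $12 = $61,824. Book value $306,664.
Year 4: 4,789 × $12 = $57,468. Book value $249,196.
Year 5: 4,749 × $12 = $56,988. Book value $192,208.
Year 6: 3,706 × $12 = $44,472. Book value $147,736.

$44,472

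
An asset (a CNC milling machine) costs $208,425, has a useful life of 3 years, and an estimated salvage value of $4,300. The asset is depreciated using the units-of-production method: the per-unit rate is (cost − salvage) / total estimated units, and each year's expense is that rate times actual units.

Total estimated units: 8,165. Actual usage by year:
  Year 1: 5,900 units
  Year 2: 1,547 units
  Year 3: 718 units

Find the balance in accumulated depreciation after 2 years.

Depreciable base = $208,425 − $4,300 = $204,125.
Rate = $204,125 / 8,165 units = $25 per unit.
Year 1: 5,900 × $25 = $147,500. Book value $60,925.
Year 2: 1,547 × $25 = $38,675. Book value $22,250.
Accumulated through year 2 = $208,425 − $22,250 = $186,175.

$186,175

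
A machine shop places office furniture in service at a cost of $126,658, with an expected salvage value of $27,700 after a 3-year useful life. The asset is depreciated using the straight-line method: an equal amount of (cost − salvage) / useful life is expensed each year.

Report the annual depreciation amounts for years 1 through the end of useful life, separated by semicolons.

Depreciable base = $126,658 − $27,700 = $98,958.
Annual expense = $98,958 / 3 = $32,986.
End of year 1: book value $93,672.
End of year 2: book value $60,686.
End of year 3: book value $27,700.

$32,986; $32,986; $32,986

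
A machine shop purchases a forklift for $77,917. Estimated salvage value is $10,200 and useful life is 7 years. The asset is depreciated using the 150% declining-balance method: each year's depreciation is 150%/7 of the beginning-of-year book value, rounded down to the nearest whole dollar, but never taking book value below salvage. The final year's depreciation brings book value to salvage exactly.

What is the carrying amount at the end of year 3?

$37,796

Depreciable base = $77,917 − $10,200 = $67,717.
Year 1: ⌊$77,917 × 150%/7⌋ = $16,696. Book value $61,221.
Year 2: ⌊$61,221 × 150%/7⌋ = $13,118. Book value $48,103.
Year 3: ⌊$48,103 × 150%/7⌋ = $10,307. Book value $37,796.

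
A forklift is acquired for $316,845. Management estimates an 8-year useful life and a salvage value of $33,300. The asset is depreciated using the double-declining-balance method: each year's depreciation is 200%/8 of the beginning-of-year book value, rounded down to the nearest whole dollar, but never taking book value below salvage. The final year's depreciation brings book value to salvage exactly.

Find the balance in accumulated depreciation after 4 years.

Depreciable base = $316,845 − $33,300 = $283,545.
Year 1: ⌊$316,845 × 200%/8⌋ = $79,211. Book value $237,634.
Year 2: ⌊$237,634 × 200%/8⌋ = $59,408. Book value $178,226.
Year 3: ⌊$178,226 × 200%/8⌋ = $44,556. Book value $133,670.
Year 4: ⌊$133,670 × 200%/8⌋ = $33,417. Book value $100,253.
Accumulated through year 4 = $316,845 − $100,253 = $216,592.

$216,592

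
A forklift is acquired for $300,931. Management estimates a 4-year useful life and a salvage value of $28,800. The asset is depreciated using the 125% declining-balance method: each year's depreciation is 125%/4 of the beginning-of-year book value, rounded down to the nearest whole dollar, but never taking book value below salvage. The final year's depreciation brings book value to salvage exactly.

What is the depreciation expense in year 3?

Depreciable base = $300,931 − $28,800 = $272,131.
Year 1: ⌊$300,931 × 125%/4⌋ = $94,040. Book value $206,891.
Year 2: ⌊$206,891 × 125%/4⌋ = $64,653. Book value $142,238.
Year 3: ⌊$142,238 × 125%/4⌋ = $44,449. Book value $97,789.

$44,449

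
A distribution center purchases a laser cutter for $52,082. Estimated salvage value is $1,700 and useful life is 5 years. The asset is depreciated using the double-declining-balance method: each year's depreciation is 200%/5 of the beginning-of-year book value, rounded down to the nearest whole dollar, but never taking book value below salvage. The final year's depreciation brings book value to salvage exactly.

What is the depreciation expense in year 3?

$7,500

Depreciable base = $52,082 − $1,700 = $50,382.
Year 1: ⌊$52,082 × 200%/5⌋ = $20,832. Book value $31,250.
Year 2: ⌊$31,250 × 200%/5⌋ = $12,500. Book value $18,750.
Year 3: ⌊$18,750 × 200%/5⌋ = $7,500. Book value $11,250.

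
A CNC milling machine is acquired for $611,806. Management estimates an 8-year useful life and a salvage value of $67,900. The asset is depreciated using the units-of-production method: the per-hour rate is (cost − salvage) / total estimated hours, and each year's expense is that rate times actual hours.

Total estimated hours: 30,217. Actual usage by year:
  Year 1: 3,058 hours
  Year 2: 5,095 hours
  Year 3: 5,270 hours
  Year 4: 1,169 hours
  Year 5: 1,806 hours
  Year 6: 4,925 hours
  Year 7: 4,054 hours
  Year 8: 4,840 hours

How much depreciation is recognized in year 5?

Depreciable base = $611,806 − $67,900 = $543,906.
Rate = $543,906 / 30,217 hours = $18 per hour.
Year 1: 3,058 × $18 = $55,044. Book value $556,762.
Year 2: 5,095 × $18 = $91,710. Book value $465,052.
Year 3: 5,270 × $18 = $94,860. Book value $370,192.
Year 4: 1,169 × $18 = $21,042. Book value $349,150.
Year 5: 1,806 × $18 = $32,508. Book value $316,642.

$32,508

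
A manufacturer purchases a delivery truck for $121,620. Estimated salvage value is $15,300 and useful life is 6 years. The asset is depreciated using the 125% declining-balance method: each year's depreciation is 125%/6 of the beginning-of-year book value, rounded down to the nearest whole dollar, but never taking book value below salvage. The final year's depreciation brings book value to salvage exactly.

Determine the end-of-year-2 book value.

Depreciable base = $121,620 − $15,300 = $106,320.
Year 1: ⌊$121,620 × 125%/6⌋ = $25,337. Book value $96,283.
Year 2: ⌊$96,283 × 125%/6⌋ = $20,058. Book value $76,225.

$76,225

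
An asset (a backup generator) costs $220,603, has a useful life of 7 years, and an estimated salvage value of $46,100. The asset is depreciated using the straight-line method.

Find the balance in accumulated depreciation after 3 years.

$74,787

Depreciable base = $220,603 − $46,100 = $174,503.
Annual expense = $174,503 / 7 = $24,929.
End of year 1: book value $195,674.
End of year 2: book value $170,745.
End of year 3: book value $145,816.
Accumulated through year 3 = $220,603 − $145,816 = $74,787.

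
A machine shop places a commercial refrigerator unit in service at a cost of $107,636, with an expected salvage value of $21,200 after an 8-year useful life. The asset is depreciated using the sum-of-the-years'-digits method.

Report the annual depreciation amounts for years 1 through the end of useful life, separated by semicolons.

Depreciable base = $107,636 − $21,200 = $86,436.
Sum of the years' digits = 8+7+6+5+4+3+2+1 = 36.
Year 1: $86,436 × 8/36 = $19,208. Book value $88,428.
Year 2: $86,436 × 7/36 = $16,807. Book value $71,621.
Year 3: $86,436 × 6/36 = $14,406. Book value $57,215.
Year 4: $86,436 × 5/36 = $12,005. Book value $45,210.
Year 5: $86,436 × 4/36 = $9,604. Book value $35,606.
Year 6: $86,436 × 3/36 = $7,203. Book value $28,403.
Year 7: $86,436 × 2/36 = $4,802. Book value $23,601.
Year 8: $86,436 × 1/36 = $2,401. Book value $21,200.

$19,208; $16,807; $14,406; $12,005; $9,604; $7,203; $4,802; $2,401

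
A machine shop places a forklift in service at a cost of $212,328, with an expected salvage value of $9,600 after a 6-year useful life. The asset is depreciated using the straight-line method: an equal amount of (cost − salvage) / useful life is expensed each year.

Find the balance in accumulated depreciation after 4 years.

$135,152

Depreciable base = $212,328 − $9,600 = $202,728.
Annual expense = $202,728 / 6 = $33,788.
End of year 1: book value $178,540.
End of year 2: book value $144,752.
End of year 3: book value $110,964.
End of year 4: book value $77,176.
Accumulated through year 4 = $212,328 − $77,176 = $135,152.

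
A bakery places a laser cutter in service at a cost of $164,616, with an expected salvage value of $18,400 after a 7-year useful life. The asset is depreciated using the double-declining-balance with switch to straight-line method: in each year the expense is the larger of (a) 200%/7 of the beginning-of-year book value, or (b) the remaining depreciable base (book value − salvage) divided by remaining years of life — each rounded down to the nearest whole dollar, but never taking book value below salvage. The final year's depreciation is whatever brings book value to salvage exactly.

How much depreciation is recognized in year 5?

$12,243

Depreciable base = $164,616 − $18,400 = $146,216.
Year 1: DB = ⌊$164,616 × 200%/7⌋ = $47,033; SL = ⌊$146,216/7⌋ = $20,888 → take DB $47,033. Book value $117,583.
Year 2: DB = ⌊$117,583 × 200%/7⌋ = $33,595; SL = ⌊$99,183/6⌋ = $16,530 → take DB $33,595. Book value $83,988.
Year 3: DB = ⌊$83,988 × 200%/7⌋ = $23,996; SL = ⌊$65,588/5⌋ = $13,117 → take DB $23,996. Book value $59,992.
Year 4: DB = ⌊$59,992 × 200%/7⌋ = $17,140; SL = ⌊$41,592/4⌋ = $10,398 → take DB $17,140. Book value $42,852.
Year 5: DB = ⌊$42,852 × 200%/7⌋ = $12,243; SL = ⌊$24,452/3⌋ = $8,150 → take DB $12,243. Book value $30,609.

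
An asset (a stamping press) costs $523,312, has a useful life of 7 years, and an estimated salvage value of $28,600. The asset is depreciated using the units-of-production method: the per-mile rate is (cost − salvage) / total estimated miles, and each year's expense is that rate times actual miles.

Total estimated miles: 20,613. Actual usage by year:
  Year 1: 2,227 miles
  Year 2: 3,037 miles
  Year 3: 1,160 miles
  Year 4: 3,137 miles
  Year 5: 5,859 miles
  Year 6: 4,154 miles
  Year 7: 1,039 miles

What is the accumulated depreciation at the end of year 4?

Depreciable base = $523,312 − $28,600 = $494,712.
Rate = $494,712 / 20,613 miles = $24 per mile.
Year 1: 2,227 × $24 = $53,448. Book value $469,864.
Year 2: 3,037 × $24 = $72,888. Book value $396,976.
Year 3: 1,160 × $24 = $27,840. Book value $369,136.
Year 4: 3,137 × $24 = $75,288. Book value $293,848.
Accumulated through year 4 = $523,312 − $293,848 = $229,464.

$229,464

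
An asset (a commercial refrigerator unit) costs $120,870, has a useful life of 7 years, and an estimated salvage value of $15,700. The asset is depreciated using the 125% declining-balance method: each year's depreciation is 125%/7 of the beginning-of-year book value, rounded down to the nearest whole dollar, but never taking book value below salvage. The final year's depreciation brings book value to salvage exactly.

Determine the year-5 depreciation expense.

$9,827

Depreciable base = $120,870 − $15,700 = $105,170.
Year 1: ⌊$120,870 × 125%/7⌋ = $21,583. Book value $99,287.
Year 2: ⌊$99,287 × 125%/7⌋ = $17,729. Book value $81,558.
Year 3: ⌊$81,558 × 125%/7⌋ = $14,563. Book value $66,995.
Year 4: ⌊$66,995 × 125%/7⌋ = $11,963. Book value $55,032.
Year 5: ⌊$55,032 × 125%/7⌋ = $9,827. Book value $45,205.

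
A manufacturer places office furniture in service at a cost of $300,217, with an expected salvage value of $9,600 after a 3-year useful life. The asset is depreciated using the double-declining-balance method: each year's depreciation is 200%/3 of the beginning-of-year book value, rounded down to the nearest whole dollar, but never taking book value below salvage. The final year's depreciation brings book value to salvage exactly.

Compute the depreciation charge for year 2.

Depreciable base = $300,217 − $9,600 = $290,617.
Year 1: ⌊$300,217 × 200%/3⌋ = $200,144. Book value $100,073.
Year 2: ⌊$100,073 × 200%/3⌋ = $66,715. Book value $33,358.

$66,715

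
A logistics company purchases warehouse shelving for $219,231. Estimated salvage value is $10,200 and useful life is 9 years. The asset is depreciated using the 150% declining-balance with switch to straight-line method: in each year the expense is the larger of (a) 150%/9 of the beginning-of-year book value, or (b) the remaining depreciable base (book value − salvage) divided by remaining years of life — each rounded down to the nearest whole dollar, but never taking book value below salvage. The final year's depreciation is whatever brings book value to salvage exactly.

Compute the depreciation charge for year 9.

$19,106

Depreciable base = $219,231 − $10,200 = $209,031.
Year 1: DB = ⌊$219,231 × 150%/9⌋ = $36,538; SL = ⌊$209,031/9⌋ = $23,225 → take DB $36,538. Book value $182,693.
Year 2: DB = ⌊$182,693 × 150%/9⌋ = $30,448; SL = ⌊$172,493/8⌋ = $21,561 → take DB $30,448. Book value $152,245.
Year 3: DB = ⌊$152,245 × 150%/9⌋ = $25,374; SL = ⌊$142,045/7⌋ = $20,292 → take DB $25,374. Book value $126,871.
Year 4: DB = ⌊$126,871 × 150%/9⌋ = $21,145; SL = ⌊$116,671/6⌋ = $19,445 → take DB $21,145. Book value $105,726.
Year 5: DB = ⌊$105,726 × 150%/9⌋ = $17,621; SL = ⌊$95,526/5⌋ = $19,105 → take SL $19,105. Book value $86,621.
Year 6: DB = ⌊$86,621 × 150%/9⌋ = $14,436; SL = ⌊$76,421/4⌋ = $19,105 → take SL $19,105. Book value $67,516.
Year 7: DB = ⌊$67,516 × 150%/9⌋ = $11,252; SL = ⌊$57,316/3⌋ = $19,105 → take SL $19,105. Book value $48,411.
Year 8: DB = ⌊$48,411 × 150%/9⌋ = $8,068; SL = ⌊$38,211/2⌋ = $19,105 → take SL $19,105. Book value $29,306.
Year 9 (final): $29,306 − $10,200 = $19,106. Book value $10,200.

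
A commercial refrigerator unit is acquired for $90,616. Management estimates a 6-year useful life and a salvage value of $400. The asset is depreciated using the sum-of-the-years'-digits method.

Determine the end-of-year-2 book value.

$43,360

Depreciable base = $90,616 − $400 = $90,216.
Sum of the years' digits = 6+5+4+3+2+1 = 21.
Year 1: $90,216 × 6/21 = $25,776. Book value $64,840.
Year 2: $90,216 × 5/21 = $21,480. Book value $43,360.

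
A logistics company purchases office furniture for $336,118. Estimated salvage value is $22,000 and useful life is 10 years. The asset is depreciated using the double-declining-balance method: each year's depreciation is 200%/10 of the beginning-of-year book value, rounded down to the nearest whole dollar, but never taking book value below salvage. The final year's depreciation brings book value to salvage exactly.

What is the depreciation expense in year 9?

Depreciable base = $336,118 − $22,000 = $314,118.
Year 1: ⌊$336,118 × 200%/10⌋ = $67,223. Book value $268,895.
Year 2: ⌊$268,895 × 200%/10⌋ = $53,779. Book value $215,116.
Year 3: ⌊$215,116 × 200%/10⌋ = $43,023. Book value $172,093.
Year 4: ⌊$172,093 × 200%/10⌋ = $34,418. Book value $137,675.
Year 5: ⌊$137,675 × 200%/10⌋ = $27,535. Book value $110,140.
Year 6: ⌊$110,140 × 200%/10⌋ = $22,028. Book value $88,112.
Year 7: ⌊$88,112 × 200%/10⌋ = $17,622. Book value $70,490.
Year 8: ⌊$70,490 × 200%/10⌋ = $14,098. Book value $56,392.
Year 9: ⌊$56,392 × 200%/10⌋ = $11,278. Book value $45,114.

$11,278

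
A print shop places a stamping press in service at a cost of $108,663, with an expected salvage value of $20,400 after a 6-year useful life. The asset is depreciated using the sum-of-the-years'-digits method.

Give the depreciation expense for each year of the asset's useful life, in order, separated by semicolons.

$25,218; $21,015; $16,812; $12,609; $8,406; $4,203

Depreciable base = $108,663 − $20,400 = $88,263.
Sum of the years' digits = 6+5+4+3+2+1 = 21.
Year 1: $88,263 × 6/21 = $25,218. Book value $83,445.
Year 2: $88,263 × 5/21 = $21,015. Book value $62,430.
Year 3: $88,263 × 4/21 = $16,812. Book value $45,618.
Year 4: $88,263 × 3/21 = $12,609. Book value $33,009.
Year 5: $88,263 × 2/21 = $8,406. Book value $24,603.
Year 6: $88,263 × 1/21 = $4,203. Book value $20,400.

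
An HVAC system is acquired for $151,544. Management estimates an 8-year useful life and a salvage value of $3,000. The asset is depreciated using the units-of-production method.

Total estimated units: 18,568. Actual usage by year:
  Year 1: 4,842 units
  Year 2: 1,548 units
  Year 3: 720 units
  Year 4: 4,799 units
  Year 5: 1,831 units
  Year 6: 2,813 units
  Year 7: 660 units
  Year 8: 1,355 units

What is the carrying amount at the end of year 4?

$56,272

Depreciable base = $151,544 − $3,000 = $148,544.
Rate = $148,544 / 18,568 units = $8 per unit.
Year 1: 4,842 × $8 = $38,736. Book value $112,808.
Year 2: 1,548 × $8 = $12,384. Book value $100,424.
Year 3: 720 × $8 = $5,760. Book value $94,664.
Year 4: 4,799 × $8 = $38,392. Book value $56,272.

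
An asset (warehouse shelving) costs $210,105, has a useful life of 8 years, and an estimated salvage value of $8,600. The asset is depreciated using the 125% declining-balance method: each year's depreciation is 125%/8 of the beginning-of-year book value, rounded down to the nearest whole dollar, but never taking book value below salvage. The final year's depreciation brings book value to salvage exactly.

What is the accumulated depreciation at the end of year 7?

Depreciable base = $210,105 − $8,600 = $201,505.
Year 1: ⌊$210,105 × 125%/8⌋ = $32,828. Book value $177,277.
Year 2: ⌊$177,277 × 125%/8⌋ = $27,699. Book value $149,578.
Year 3: ⌊$149,578 × 125%/8⌋ = $23,371. Book value $126,207.
Year 4: ⌊$126,207 × 125%/8⌋ = $19,719. Book value $106,488.
Year 5: ⌊$106,488 × 125%/8⌋ = $16,638. Book value $89,850.
Year 6: ⌊$89,850 × 125%/8⌋ = $14,039. Book value $75,811.
Year 7: ⌊$75,811 × 125%/8⌋ = $11,845. Book value $63,966.
Accumulated through year 7 = $210,105 − $63,966 = $146,139.

$146,139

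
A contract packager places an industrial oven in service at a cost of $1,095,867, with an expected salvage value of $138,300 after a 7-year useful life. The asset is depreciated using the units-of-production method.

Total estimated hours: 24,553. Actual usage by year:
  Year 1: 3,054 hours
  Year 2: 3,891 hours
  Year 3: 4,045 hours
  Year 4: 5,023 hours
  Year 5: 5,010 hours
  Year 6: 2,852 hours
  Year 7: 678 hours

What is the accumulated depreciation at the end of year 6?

$931,125

Depreciable base = $1,095,867 − $138,300 = $957,567.
Rate = $957,567 / 24,553 hours = $39 per hour.
Year 1: 3,054 × $39 = $119,106. Book value $976,761.
Year 2: 3,891 × $39 = $151,749. Book value $825,012.
Year 3: 4,045 × $39 = $157,755. Book value $667,257.
Year 4: 5,023 × $39 = $195,897. Book value $471,360.
Year 5: 5,010 × $39 = $195,390. Book value $275,970.
Year 6: 2,852 × $39 = $111,228. Book value $164,742.
Accumulated through year 6 = $1,095,867 − $164,742 = $931,125.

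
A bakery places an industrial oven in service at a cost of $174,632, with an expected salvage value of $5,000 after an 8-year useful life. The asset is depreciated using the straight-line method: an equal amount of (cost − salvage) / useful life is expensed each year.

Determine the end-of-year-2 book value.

$132,224

Depreciable base = $174,632 − $5,000 = $169,632.
Annual expense = $169,632 / 8 = $21,204.
End of year 1: book value $153,428.
End of year 2: book value $132,224.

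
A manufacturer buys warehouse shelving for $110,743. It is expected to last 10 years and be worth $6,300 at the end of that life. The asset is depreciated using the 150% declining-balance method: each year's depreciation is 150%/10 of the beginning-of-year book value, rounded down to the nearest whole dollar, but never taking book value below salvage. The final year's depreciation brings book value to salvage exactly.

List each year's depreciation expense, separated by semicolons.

$16,611; $14,119; $12,001; $10,201; $8,671; $7,371; $6,265; $5,325; $4,526; $19,353

Depreciable base = $110,743 − $6,300 = $104,443.
Year 1: ⌊$110,743 × 150%/10⌋ = $16,611. Book value $94,132.
Year 2: ⌊$94,132 × 150%/10⌋ = $14,119. Book value $80,013.
Year 3: ⌊$80,013 × 150%/10⌋ = $12,001. Book value $68,012.
Year 4: ⌊$68,012 × 150%/10⌋ = $10,201. Book value $57,811.
Year 5: ⌊$57,811 × 150%/10⌋ = $8,671. Book value $49,140.
Year 6: ⌊$49,140 × 150%/10⌋ = $7,371. Book value $41,769.
Year 7: ⌊$41,769 × 150%/10⌋ = $6,265. Book value $35,504.
Year 8: ⌊$35,504 × 150%/10⌋ = $5,325. Book value $30,179.
Year 9: ⌊$30,179 × 150%/10⌋ = $4,526. Book value $25,653.
Year 10 (final): $25,653 − $6,300 = $19,353. Book value $6,300.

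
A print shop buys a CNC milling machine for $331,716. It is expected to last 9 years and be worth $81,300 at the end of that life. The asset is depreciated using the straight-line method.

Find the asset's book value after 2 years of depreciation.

Depreciable base = $331,716 − $81,300 = $250,416.
Annual expense = $250,416 / 9 = $27,824.
End of year 1: book value $303,892.
End of year 2: book value $276,068.

$276,068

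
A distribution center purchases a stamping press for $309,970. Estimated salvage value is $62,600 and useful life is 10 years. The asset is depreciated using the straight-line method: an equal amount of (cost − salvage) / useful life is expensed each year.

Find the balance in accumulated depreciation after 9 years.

Depreciable base = $309,970 − $62,600 = $247,370.
Annual expense = $247,370 / 10 = $24,737.
End of year 1: book value $285,233.
End of year 2: book value $260,496.
End of year 3: book value $235,759.
End of year 4: book value $211,022.
End of year 5: book value $186,285.
End of year 6: book value $161,548.
End of year 7: book value $136,811.
End of year 8: book value $112,074.
End of year 9: book value $87,337.
Accumulated through year 9 = $309,970 − $87,337 = $222,633.

$222,633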